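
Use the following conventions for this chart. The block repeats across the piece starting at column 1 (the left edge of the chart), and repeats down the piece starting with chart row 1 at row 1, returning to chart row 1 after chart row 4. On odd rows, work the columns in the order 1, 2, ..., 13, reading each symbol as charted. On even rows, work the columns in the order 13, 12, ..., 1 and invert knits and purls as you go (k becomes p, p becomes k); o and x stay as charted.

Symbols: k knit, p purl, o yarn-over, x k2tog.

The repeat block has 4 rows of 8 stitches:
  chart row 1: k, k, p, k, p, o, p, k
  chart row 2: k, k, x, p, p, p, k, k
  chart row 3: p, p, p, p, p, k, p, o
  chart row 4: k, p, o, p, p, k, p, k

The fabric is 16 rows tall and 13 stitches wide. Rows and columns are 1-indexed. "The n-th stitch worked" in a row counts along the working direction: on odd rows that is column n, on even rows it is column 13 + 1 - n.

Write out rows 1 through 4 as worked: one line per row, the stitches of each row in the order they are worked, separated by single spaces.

== ROWS AS WORKED ==
k k p k p o p k k k p k p
k k x p p p p k k k x p p
p p p p p k p o p p p p p
k k o k p p k p k k o k p

Derivation:
Row 1: chart row 1, RS - tile across columns 1-13 and work as-is.
Row 2: chart row 2, WS - tiled (columns 1-13): k k x p p p k k k k x p p; work from column 13 back to 1 with k<->p swapped.
Row 3: chart row 3, RS - tile across columns 1-13 and work as-is.
Row 4: chart row 4, WS - tiled (columns 1-13): k p o p p k p k k p o p p; work from column 13 back to 1 with k<->p swapped.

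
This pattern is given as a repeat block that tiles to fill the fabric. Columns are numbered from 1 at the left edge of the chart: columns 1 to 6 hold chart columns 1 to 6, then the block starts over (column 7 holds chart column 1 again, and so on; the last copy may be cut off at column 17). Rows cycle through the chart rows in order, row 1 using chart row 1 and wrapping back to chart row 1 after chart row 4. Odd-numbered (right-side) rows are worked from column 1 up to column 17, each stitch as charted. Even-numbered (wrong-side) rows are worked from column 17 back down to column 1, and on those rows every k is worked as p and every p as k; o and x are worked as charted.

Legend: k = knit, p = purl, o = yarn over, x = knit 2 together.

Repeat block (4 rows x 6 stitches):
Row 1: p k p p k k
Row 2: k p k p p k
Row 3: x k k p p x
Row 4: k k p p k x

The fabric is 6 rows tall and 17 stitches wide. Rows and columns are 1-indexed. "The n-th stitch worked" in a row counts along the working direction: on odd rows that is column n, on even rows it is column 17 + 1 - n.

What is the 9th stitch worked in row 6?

Row 6: (6-1) mod 4 = 1, so use chart row 2. Even row -> WS.
Chart row 2 tiled across columns 1-17: k p k p p k k p k p p k k p k p p
Wrong side: read the tiled row from column 17 down to 1 and exchange k with p (leave o, x).
Row 6 as worked: k k p k p p k k p k p p k k p k p
Counting 9 along the worked row gives p.

Result:
p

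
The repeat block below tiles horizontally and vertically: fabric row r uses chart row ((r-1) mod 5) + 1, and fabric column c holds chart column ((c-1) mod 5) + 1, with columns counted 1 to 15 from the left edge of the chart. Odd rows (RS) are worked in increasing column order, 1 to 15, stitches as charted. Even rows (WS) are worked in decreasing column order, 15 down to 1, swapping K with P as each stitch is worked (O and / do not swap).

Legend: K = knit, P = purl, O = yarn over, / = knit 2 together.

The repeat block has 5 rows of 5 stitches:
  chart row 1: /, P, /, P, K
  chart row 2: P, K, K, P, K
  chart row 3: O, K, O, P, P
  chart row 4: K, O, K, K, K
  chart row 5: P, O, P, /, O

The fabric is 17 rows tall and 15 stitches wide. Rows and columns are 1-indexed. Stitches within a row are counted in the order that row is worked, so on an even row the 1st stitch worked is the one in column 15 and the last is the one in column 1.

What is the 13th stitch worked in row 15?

For row 15: chart row = ((15-1) mod 5) + 1 = 5; this is a RS (odd) row.
Chart row 5 tiled across columns 1-15: P O P / O P O P / O P O P / O
RS: work column 1 to column 15, symbols as charted — the tiled row is the row as worked.
The 13th stitch worked is P.

Result:
P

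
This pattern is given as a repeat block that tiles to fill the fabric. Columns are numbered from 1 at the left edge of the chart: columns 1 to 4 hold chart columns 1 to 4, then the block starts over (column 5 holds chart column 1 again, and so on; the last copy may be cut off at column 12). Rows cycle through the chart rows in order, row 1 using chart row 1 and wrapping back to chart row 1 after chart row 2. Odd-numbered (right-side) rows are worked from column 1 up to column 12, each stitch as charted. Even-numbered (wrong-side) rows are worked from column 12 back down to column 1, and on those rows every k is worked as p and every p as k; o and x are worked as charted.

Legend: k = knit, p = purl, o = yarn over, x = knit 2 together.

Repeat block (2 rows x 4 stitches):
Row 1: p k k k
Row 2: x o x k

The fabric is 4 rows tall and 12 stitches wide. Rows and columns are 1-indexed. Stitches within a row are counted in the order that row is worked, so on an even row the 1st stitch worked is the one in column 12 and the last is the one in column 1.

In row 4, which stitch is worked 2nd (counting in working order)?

Row 4 uses chart row ((4-1) mod 2)+1 = 2. Row 4 is even, so WS.
Chart row 2 tiled across columns 1-12: x o x k x o x k x o x k
WS: work from column 12 back to column 1 (reverse the tiled row), swapping k<->p (o and x unchanged).
Row 4 as worked: p x o x p x o x p x o x
Stitch 2 in working order -> x

== STITCH ==
x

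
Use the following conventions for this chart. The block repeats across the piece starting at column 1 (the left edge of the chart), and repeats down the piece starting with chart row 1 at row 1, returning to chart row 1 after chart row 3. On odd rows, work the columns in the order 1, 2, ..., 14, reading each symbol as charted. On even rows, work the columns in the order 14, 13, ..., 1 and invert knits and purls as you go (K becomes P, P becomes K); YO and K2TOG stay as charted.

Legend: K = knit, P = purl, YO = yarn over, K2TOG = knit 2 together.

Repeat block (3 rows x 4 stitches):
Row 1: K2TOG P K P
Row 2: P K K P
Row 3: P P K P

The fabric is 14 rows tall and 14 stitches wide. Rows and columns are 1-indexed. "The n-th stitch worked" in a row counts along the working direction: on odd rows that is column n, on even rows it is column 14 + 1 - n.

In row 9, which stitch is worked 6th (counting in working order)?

== STITCH ==
P

Derivation:
For row 9: chart row = ((9-1) mod 3) + 1 = 3; this is a RS (odd) row.
Chart row 3 tiled across columns 1-14: P P K P P P K P P P K P P P
RS: work column 1 to column 14, symbols as charted — the tiled row is the row as worked.
Stitch 6 in working order -> P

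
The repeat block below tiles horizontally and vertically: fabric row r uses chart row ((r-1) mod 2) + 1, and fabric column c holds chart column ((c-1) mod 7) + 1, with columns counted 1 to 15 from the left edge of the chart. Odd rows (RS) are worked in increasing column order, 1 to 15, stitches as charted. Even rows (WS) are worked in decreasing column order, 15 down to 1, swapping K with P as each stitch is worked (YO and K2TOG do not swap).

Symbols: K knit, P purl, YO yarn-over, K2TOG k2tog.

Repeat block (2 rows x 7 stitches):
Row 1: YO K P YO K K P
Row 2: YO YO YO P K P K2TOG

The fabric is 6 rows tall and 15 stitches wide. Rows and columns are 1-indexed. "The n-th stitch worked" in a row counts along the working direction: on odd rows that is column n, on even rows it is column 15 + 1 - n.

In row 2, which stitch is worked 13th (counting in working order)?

Row 2 uses chart row ((2-1) mod 2)+1 = 2. Row 2 is even, so WS.
Chart row 2 tiled across columns 1-15: YO YO YO P K P K2TOG YO YO YO P K P K2TOG YO
Wrong side: read the tiled row from column 15 down to 1 and exchange K with P (leave YO, K2TOG).
Row 2 as worked: YO K2TOG K P K YO YO YO K2TOG K P K YO YO YO
The 13th stitch worked is YO.

Result:
YO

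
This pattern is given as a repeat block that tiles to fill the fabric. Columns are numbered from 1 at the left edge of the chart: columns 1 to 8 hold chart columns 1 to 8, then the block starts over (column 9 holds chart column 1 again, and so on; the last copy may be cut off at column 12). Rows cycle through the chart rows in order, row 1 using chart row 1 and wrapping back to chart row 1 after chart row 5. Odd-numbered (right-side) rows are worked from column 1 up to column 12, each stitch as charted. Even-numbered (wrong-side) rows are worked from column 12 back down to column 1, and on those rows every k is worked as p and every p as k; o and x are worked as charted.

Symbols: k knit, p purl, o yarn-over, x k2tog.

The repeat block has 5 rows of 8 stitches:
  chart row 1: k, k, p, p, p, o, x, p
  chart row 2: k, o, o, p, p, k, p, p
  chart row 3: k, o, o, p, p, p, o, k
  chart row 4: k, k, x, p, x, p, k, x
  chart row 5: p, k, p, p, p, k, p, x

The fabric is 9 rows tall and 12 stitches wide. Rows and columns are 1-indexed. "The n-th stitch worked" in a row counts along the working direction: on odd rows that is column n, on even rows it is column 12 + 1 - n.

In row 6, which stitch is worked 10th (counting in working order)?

== STITCH ==
k

Derivation:
Row 6: (6-1) mod 5 = 0, so use chart row 1. Even row -> WS.
Chart row 1 tiled across columns 1-12: k k p p p o x p k k p p
WS row: flip the tiled sequence (start at column 12) and apply k<->p; o and x stay.
Row 6 as worked: k k p p k x o k k k p p
The 10th stitch worked is k.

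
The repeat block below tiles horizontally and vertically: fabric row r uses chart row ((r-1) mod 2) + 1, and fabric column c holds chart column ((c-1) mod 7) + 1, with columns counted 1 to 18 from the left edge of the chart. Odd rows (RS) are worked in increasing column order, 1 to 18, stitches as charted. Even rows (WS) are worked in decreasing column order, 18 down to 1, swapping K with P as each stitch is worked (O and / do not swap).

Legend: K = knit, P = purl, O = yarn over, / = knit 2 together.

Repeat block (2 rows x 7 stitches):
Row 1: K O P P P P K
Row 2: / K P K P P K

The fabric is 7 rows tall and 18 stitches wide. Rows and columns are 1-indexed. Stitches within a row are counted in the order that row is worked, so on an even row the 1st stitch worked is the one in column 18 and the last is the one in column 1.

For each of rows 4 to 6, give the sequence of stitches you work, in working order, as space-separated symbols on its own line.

Row 4: chart row 2, WS - tiled (columns 1-18): / K P K P P K / K P K P P K / K P K; work from column 18 back to 1 with K<->P swapped.
Row 5: chart row 1, RS - tile across columns 1-18 and work as-is.
Row 6: chart row 2, WS - tiled (columns 1-18): / K P K P P K / K P K P P K / K P K; work from column 18 back to 1 with K<->P swapped.

Result:
P K P / P K K P K P / P K K P K P /
K O P P P P K K O P P P P K K O P P
P K P / P K K P K P / P K K P K P /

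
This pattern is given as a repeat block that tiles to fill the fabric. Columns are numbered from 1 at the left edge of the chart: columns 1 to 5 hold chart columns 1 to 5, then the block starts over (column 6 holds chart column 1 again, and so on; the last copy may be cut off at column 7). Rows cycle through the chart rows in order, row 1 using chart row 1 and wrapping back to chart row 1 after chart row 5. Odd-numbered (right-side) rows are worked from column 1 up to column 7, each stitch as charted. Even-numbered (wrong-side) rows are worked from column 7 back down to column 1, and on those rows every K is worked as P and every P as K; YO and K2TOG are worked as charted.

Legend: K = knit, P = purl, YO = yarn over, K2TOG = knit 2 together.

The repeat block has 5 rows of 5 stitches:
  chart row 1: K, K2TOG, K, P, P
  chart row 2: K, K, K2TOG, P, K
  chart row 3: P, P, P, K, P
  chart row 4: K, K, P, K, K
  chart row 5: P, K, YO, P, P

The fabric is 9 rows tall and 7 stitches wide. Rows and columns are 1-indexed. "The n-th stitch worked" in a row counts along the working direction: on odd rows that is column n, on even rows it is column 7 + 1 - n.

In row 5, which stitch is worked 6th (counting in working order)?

Result:
P

Derivation:
Row 5: (5-1) mod 5 = 4, so use chart row 5. Odd row -> RS.
Chart row 5 tiled across columns 1-7: P K YO P P P K
RS: work column 1 to column 7, symbols as charted — the tiled row is the row as worked.
The 6th stitch worked is P.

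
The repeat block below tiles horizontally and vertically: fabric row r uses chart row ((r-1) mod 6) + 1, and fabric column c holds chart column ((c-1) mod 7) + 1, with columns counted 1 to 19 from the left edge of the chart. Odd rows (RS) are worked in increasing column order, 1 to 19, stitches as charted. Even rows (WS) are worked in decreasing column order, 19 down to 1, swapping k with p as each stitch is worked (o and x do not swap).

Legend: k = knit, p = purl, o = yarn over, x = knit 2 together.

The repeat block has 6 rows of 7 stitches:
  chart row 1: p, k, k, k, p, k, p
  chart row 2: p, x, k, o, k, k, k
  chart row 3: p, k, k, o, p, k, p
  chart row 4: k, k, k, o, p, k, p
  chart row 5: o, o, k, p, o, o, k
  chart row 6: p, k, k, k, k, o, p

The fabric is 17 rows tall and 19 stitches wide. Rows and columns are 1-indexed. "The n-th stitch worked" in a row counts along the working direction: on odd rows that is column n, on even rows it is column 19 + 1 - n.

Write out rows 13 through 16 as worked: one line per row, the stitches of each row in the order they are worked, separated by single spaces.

Row 13: chart row 1, RS - tile across columns 1-19 and work as-is.
Row 14: chart row 2, WS - tiled (columns 1-19): p x k o k k k p x k o k k k p x k o k; work from column 19 back to 1 with k<->p swapped.
Row 15: chart row 3, RS - tile across columns 1-19 and work as-is.
Row 16: chart row 4, WS - tiled (columns 1-19): k k k o p k p k k k o p k p k k k o p; work from column 19 back to 1 with k<->p swapped.

== ROWS AS WORKED ==
p k k k p k p p k k k p k p p k k k p
p o p x k p p p o p x k p p p o p x k
p k k o p k p p k k o p k p p k k o p
k o p p p k p k o p p p k p k o p p p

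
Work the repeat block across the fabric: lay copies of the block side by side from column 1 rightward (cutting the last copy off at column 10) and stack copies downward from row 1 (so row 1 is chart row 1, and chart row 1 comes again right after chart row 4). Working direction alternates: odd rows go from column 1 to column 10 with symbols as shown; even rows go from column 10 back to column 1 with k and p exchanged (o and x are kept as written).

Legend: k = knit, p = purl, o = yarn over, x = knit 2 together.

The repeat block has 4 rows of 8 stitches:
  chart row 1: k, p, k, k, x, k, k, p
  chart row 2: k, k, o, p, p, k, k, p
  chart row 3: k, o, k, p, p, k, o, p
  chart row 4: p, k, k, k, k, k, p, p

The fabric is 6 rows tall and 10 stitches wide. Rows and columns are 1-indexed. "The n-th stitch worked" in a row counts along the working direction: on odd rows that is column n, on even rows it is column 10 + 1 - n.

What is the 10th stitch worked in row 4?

For row 4: chart row = ((4-1) mod 4) + 1 = 4; this is a WS (even) row.
Chart row 4 tiled across columns 1-10: p k k k k k p p p k
WS: work from column 10 back to column 1 (reverse the tiled row), swapping k<->p (o and x unchanged).
Row 4 as worked: p k k k p p p p p k
Stitch 10 in working order -> k

Result:
k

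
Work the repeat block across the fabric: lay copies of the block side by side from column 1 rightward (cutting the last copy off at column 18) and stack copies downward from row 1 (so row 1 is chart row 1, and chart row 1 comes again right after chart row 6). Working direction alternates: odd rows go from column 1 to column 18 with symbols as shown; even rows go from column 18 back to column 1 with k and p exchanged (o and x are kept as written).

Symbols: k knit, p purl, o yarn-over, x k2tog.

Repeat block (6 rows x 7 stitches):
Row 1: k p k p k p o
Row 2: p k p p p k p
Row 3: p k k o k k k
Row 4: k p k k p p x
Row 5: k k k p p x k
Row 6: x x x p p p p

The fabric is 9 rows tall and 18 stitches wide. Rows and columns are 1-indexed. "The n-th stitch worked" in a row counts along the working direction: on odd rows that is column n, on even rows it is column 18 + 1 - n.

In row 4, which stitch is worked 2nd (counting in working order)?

Stitch:
p

Derivation:
Row 4: (4-1) mod 6 = 3, so use chart row 4. Even row -> WS.
Chart row 4 tiled across columns 1-18: k p k k p p x k p k k p p x k p k k
WS: work from column 18 back to column 1 (reverse the tiled row), swapping k<->p (o and x unchanged).
Row 4 as worked: p p k p x k k p p k p x k k p p k p
Counting 2 along the worked row gives p.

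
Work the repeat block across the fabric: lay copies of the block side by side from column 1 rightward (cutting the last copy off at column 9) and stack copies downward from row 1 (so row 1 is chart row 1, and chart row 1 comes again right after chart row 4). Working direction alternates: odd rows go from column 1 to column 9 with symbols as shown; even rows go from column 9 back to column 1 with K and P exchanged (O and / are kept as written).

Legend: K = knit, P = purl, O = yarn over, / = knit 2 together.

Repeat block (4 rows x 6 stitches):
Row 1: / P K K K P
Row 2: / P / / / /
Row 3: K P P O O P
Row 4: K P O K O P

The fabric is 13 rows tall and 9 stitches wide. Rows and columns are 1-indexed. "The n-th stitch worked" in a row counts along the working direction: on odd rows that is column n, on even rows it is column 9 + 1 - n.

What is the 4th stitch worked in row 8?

Row 8 uses chart row ((8-1) mod 4)+1 = 4. Row 8 is even, so WS.
Chart row 4 tiled across columns 1-9: K P O K O P K P O
Wrong side: read the tiled row from column 9 down to 1 and exchange K with P (leave O, /).
Row 8 as worked: O K P K O P O K P
Stitch 4 in working order -> K

== STITCH ==
K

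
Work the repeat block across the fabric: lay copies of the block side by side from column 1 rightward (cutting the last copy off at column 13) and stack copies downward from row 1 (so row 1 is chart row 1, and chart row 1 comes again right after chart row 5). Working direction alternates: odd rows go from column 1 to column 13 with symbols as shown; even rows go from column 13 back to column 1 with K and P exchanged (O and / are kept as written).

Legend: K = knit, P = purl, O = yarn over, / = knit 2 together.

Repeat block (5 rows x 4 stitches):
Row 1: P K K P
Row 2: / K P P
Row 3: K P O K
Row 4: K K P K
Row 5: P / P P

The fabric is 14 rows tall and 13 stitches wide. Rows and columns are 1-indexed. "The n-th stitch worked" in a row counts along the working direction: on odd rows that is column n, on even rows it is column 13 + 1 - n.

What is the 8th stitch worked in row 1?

== STITCH ==
P

Derivation:
Row 1: (1-1) mod 5 = 0, so use chart row 1. Odd row -> RS.
Chart row 1 tiled across columns 1-13: P K K P P K K P P K K P P
Right side: take the tiled row as-is (worked left to right from column 1).
Stitch 8 in working order -> P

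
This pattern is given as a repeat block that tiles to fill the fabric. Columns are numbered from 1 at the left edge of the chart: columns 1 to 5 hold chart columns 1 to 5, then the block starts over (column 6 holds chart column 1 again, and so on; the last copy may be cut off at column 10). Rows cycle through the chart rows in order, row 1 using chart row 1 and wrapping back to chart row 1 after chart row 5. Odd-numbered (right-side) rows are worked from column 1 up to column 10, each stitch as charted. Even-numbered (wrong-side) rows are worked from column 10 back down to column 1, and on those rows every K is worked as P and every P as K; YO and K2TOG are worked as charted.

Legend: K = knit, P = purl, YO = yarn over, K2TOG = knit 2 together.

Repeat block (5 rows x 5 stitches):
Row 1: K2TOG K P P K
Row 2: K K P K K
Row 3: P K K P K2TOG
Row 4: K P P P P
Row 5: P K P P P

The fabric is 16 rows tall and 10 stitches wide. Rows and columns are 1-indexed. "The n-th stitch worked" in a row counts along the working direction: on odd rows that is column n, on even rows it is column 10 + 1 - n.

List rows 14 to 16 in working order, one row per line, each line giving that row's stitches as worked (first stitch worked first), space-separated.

== ROWS AS WORKED ==
K K K K P K K K K P
P K P P P P K P P P
P K K P K2TOG P K K P K2TOG

Derivation:
Row 14: chart row 4, WS - tiled (columns 1-10): K P P P P K P P P P; work from column 10 back to 1 with K<->P swapped.
Row 15: chart row 5, RS - tile across columns 1-10 and work as-is.
Row 16: chart row 1, WS - tiled (columns 1-10): K2TOG K P P K K2TOG K P P K; work from column 10 back to 1 with K<->P swapped.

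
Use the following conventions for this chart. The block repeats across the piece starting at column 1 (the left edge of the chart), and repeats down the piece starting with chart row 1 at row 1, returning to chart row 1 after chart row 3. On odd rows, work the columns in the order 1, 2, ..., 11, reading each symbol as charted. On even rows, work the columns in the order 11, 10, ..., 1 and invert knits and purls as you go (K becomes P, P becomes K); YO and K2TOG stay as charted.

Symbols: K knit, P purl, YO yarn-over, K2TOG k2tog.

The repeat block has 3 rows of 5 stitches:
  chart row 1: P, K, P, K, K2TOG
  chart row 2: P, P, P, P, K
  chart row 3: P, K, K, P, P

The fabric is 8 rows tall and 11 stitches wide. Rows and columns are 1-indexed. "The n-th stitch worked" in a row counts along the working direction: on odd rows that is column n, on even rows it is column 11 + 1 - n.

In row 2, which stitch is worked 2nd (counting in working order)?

Row 2 uses chart row ((2-1) mod 3)+1 = 2. Row 2 is even, so WS.
Chart row 2 tiled across columns 1-11: P P P P K P P P P K P
WS row: flip the tiled sequence (start at column 11) and apply K<->P; YO and K2TOG stay.
Row 2 as worked: K P K K K K P K K K K
Stitch 2 in working order -> P

Result:
P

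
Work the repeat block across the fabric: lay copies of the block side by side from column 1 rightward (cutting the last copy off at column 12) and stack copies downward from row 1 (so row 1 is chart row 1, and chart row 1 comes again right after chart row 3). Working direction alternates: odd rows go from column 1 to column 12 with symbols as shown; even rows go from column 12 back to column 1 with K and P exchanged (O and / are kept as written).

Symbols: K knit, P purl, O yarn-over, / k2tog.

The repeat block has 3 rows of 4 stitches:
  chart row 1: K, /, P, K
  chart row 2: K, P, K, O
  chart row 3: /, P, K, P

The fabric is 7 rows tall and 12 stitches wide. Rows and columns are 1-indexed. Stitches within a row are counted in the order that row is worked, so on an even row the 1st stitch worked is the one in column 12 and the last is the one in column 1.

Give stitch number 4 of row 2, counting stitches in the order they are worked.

Stitch:
P

Derivation:
Row 2 uses chart row ((2-1) mod 3)+1 = 2. Row 2 is even, so WS.
Chart row 2 tiled across columns 1-12: K P K O K P K O K P K O
WS: work from column 12 back to column 1 (reverse the tiled row), swapping K<->P (O and / unchanged).
Row 2 as worked: O P K P O P K P O P K P
Counting 4 along the worked row gives P.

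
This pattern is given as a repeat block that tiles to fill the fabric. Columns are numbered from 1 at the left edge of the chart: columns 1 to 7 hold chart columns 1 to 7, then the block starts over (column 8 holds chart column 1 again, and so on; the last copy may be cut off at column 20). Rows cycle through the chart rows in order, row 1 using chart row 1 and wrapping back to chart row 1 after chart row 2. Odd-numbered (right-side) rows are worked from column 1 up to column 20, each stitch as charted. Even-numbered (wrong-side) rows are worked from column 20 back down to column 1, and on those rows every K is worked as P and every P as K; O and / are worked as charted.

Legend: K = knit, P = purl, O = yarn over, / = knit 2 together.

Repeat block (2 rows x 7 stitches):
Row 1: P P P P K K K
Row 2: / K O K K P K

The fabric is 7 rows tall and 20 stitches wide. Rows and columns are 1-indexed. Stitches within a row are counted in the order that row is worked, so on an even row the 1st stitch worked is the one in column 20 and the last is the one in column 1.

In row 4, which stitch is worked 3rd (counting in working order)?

Row 4 uses chart row ((4-1) mod 2)+1 = 2. Row 4 is even, so WS.
Chart row 2 tiled across columns 1-20: / K O K K P K / K O K K P K / K O K K P
Wrong side: read the tiled row from column 20 down to 1 and exchange K with P (leave O, /).
Row 4 as worked: K P P O P / P K P P O P / P K P P O P /
Counting 3 along the worked row gives P.

Result:
P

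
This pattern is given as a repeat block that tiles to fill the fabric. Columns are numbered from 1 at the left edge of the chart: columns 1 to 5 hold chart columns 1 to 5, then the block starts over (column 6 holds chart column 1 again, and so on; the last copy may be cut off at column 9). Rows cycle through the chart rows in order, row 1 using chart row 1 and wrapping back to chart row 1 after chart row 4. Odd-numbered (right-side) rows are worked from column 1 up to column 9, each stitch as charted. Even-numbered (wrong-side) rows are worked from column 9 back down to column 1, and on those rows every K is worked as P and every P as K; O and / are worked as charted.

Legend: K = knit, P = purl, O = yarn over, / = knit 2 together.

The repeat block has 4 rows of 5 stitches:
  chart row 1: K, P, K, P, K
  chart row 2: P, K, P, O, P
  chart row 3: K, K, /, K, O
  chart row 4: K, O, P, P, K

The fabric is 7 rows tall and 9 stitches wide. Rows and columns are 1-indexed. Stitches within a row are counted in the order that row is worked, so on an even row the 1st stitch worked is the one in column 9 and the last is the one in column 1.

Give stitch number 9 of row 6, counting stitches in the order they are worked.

== STITCH ==
K

Derivation:
Row 6: (6-1) mod 4 = 1, so use chart row 2. Even row -> WS.
Chart row 2 tiled across columns 1-9: P K P O P P K P O
WS row: flip the tiled sequence (start at column 9) and apply K<->P; O and / stay.
Row 6 as worked: O K P K K O K P K
The 9th stitch worked is K.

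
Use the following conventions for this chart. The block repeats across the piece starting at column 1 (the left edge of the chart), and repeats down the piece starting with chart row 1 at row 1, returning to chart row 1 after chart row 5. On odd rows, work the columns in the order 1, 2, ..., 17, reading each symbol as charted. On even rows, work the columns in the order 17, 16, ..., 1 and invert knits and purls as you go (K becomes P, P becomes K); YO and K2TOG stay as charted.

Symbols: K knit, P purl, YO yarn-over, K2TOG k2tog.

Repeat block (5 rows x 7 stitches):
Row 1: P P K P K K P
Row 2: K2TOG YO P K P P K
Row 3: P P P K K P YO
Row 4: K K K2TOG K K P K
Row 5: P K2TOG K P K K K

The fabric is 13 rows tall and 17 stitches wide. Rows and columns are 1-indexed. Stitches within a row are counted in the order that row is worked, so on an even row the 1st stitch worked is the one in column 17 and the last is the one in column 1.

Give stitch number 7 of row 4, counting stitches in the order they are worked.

Stitch:
P

Derivation:
For row 4: chart row = ((4-1) mod 5) + 1 = 4; this is a WS (even) row.
Chart row 4 tiled across columns 1-17: K K K2TOG K K P K K K K2TOG K K P K K K K2TOG
WS: work from column 17 back to column 1 (reverse the tiled row), swapping K<->P (YO and K2TOG unchanged).
Row 4 as worked: K2TOG P P P K P P K2TOG P P P K P P K2TOG P P
Counting 7 along the worked row gives P.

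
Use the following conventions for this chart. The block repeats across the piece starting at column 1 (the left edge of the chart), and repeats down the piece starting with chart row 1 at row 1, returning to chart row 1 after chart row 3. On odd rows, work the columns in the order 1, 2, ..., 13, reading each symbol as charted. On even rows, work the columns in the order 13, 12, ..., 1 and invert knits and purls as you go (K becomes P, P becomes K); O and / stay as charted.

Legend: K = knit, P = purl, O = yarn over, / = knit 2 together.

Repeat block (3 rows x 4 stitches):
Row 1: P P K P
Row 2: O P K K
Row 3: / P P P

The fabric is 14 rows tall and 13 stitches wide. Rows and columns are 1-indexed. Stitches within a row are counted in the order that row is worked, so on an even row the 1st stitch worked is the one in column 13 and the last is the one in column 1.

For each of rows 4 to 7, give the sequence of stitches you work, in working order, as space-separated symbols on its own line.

Row 4: chart row 1, WS - tiled (columns 1-13): P P K P P P K P P P K P P; work from column 13 back to 1 with K<->P swapped.
Row 5: chart row 2, RS - tile across columns 1-13 and work as-is.
Row 6: chart row 3, WS - tiled (columns 1-13): / P P P / P P P / P P P /; work from column 13 back to 1 with K<->P swapped.
Row 7: chart row 1, RS - tile across columns 1-13 and work as-is.

Rows as worked:
K K P K K K P K K K P K K
O P K K O P K K O P K K O
/ K K K / K K K / K K K /
P P K P P P K P P P K P P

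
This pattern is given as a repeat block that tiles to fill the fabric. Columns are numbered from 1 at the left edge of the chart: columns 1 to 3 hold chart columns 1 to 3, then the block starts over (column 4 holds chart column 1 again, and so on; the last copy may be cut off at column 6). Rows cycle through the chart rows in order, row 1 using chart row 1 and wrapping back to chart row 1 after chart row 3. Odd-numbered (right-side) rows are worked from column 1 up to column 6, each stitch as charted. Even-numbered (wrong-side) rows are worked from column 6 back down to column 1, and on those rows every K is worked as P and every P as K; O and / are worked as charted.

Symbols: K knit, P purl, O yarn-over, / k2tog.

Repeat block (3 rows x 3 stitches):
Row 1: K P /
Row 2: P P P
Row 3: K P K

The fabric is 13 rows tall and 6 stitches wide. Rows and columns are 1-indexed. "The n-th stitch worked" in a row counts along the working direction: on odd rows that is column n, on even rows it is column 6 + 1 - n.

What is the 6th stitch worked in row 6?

Stitch:
P

Derivation:
Row 6 uses chart row ((6-1) mod 3)+1 = 3. Row 6 is even, so WS.
Chart row 3 tiled across columns 1-6: K P K K P K
WS: work from column 6 back to column 1 (reverse the tiled row), swapping K<->P (O and / unchanged).
Row 6 as worked: P K P P K P
The 6th stitch worked is P.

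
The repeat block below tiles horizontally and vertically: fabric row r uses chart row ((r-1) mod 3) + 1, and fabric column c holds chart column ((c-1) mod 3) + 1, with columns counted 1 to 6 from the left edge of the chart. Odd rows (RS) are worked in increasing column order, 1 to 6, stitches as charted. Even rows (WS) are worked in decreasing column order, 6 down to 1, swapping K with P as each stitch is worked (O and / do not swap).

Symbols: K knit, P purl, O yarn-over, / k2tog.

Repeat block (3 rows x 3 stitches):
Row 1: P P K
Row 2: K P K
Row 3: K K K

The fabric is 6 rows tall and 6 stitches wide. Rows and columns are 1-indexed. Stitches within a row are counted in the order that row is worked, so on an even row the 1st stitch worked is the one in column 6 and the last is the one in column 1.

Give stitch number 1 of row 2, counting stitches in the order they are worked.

Result:
P

Derivation:
Row 2 uses chart row ((2-1) mod 3)+1 = 2. Row 2 is even, so WS.
Chart row 2 tiled across columns 1-6: K P K K P K
Wrong side: read the tiled row from column 6 down to 1 and exchange K with P (leave O, /).
Row 2 as worked: P K P P K P
The 1st stitch worked is P.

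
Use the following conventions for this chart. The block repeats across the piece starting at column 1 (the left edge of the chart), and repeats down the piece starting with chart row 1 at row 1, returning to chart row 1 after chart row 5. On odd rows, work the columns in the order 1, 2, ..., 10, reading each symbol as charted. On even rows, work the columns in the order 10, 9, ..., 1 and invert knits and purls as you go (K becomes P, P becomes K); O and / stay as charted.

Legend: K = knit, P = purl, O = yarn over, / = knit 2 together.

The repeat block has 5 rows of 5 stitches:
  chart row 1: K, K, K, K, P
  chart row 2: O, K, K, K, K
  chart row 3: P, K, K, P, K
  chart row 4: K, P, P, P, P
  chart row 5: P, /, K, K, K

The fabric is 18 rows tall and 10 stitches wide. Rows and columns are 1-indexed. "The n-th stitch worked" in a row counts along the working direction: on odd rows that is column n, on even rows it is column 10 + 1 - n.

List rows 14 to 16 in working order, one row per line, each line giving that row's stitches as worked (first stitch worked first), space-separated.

Rows as worked:
K K K K P K K K K P
P / K K K P / K K K
K P P P P K P P P P

Derivation:
Row 14: chart row 4, WS - tiled (columns 1-10): K P P P P K P P P P; work from column 10 back to 1 with K<->P swapped.
Row 15: chart row 5, RS - tile across columns 1-10 and work as-is.
Row 16: chart row 1, WS - tiled (columns 1-10): K K K K P K K K K P; work from column 10 back to 1 with K<->P swapped.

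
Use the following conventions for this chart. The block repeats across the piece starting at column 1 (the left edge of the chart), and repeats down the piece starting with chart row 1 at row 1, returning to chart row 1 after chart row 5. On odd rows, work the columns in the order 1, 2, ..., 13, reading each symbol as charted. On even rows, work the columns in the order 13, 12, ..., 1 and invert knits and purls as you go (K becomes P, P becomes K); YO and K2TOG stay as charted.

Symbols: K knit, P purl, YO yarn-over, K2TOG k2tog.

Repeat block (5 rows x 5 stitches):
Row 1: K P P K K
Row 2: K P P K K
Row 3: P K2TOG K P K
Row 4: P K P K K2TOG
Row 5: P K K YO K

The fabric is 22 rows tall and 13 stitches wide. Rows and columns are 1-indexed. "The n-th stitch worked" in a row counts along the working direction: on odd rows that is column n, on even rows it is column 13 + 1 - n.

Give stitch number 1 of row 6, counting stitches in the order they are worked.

For row 6: chart row = ((6-1) mod 5) + 1 = 1; this is a WS (even) row.
Chart row 1 tiled across columns 1-13: K P P K K K P P K K K P P
WS: work from column 13 back to column 1 (reverse the tiled row), swapping K<->P (YO and K2TOG unchanged).
Row 6 as worked: K K P P P K K P P P K K P
Counting 1 along the worked row gives K.

Result:
K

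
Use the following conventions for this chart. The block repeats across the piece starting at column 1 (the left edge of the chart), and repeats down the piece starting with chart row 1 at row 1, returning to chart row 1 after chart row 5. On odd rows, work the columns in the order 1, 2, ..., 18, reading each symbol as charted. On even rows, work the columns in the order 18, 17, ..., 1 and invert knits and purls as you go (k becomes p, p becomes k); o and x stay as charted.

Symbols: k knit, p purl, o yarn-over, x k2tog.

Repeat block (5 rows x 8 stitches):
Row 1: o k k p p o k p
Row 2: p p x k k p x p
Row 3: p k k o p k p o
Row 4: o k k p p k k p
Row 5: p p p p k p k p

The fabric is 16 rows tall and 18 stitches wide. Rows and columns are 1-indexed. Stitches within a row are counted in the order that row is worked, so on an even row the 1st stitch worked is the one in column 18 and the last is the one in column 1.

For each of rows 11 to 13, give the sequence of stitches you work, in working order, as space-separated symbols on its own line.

Rows as worked:
o k k p p o k p o k k p p o k p o k
k k k x k p p x k k k x k p p x k k
p k k o p k p o p k k o p k p o p k

Derivation:
Row 11: chart row 1, RS - tile across columns 1-18 and work as-is.
Row 12: chart row 2, WS - tiled (columns 1-18): p p x k k p x p p p x k k p x p p p; work from column 18 back to 1 with k<->p swapped.
Row 13: chart row 3, RS - tile across columns 1-18 and work as-is.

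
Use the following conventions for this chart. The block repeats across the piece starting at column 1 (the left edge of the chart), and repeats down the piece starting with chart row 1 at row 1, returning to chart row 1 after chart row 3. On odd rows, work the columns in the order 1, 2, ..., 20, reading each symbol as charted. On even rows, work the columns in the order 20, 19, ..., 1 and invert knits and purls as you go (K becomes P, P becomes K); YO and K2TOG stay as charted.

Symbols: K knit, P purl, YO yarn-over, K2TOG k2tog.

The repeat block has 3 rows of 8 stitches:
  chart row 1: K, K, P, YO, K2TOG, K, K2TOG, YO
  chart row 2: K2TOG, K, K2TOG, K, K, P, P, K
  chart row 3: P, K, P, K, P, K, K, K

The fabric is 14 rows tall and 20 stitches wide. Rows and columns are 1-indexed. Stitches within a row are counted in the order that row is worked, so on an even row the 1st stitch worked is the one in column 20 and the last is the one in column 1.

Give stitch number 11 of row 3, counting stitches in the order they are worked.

For row 3: chart row = ((3-1) mod 3) + 1 = 3; this is a RS (odd) row.
Chart row 3 tiled across columns 1-20: P K P K P K K K P K P K P K K K P K P K
Right side: take the tiled row as-is (worked left to right from column 1).
The 11th stitch worked is P.

Stitch:
P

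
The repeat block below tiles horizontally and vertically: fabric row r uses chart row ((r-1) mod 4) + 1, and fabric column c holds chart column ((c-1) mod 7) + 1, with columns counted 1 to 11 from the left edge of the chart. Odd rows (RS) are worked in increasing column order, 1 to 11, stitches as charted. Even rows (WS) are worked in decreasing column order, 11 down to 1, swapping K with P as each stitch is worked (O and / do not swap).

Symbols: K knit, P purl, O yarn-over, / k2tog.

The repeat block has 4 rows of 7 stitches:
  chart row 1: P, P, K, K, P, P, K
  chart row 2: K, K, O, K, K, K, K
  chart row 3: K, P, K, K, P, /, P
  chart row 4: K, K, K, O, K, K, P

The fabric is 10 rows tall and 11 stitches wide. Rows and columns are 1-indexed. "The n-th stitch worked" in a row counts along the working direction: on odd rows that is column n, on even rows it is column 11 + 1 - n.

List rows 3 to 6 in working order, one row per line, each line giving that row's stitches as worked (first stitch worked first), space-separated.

== ROWS AS WORKED ==
K P K K P / P K P K K
O P P P K P P O P P P
P P K K P P K P P K K
P O P P P P P P O P P

Derivation:
Row 3: chart row 3, RS - tile across columns 1-11 and work as-is.
Row 4: chart row 4, WS - tiled (columns 1-11): K K K O K K P K K K O; work from column 11 back to 1 with K<->P swapped.
Row 5: chart row 1, RS - tile across columns 1-11 and work as-is.
Row 6: chart row 2, WS - tiled (columns 1-11): K K O K K K K K K O K; work from column 11 back to 1 with K<->P swapped.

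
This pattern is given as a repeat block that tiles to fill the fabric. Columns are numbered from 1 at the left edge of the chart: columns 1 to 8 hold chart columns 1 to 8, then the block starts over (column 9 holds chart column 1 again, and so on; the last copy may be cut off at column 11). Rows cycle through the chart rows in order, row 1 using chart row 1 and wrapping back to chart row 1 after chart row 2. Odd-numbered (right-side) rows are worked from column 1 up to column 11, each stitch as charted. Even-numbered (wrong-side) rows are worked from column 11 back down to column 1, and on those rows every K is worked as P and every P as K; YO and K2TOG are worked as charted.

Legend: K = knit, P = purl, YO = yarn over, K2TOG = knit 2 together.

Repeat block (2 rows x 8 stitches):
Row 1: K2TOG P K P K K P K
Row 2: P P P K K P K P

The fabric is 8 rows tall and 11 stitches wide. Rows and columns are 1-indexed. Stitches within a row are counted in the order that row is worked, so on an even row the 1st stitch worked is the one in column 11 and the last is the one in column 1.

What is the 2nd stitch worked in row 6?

Result:
K

Derivation:
For row 6: chart row = ((6-1) mod 2) + 1 = 2; this is a WS (even) row.
Chart row 2 tiled across columns 1-11: P P P K K P K P P P P
Wrong side: read the tiled row from column 11 down to 1 and exchange K with P (leave YO, K2TOG).
Row 6 as worked: K K K K P K P P K K K
Stitch 2 in working order -> K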